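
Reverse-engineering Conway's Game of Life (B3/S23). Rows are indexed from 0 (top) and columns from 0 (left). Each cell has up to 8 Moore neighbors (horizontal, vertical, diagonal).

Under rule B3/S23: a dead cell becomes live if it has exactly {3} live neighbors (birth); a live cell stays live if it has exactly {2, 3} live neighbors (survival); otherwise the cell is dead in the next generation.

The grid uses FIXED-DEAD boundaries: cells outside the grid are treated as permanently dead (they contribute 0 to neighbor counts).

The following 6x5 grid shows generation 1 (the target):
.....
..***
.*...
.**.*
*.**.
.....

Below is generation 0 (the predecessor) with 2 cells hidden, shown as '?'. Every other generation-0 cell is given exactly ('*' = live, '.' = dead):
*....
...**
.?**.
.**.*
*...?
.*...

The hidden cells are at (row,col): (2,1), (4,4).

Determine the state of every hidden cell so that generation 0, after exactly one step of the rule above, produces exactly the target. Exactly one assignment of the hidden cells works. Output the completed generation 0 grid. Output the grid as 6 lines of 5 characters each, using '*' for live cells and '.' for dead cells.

Answer: *....
...**
..**.
.**.*
*...*
.*...

Derivation:
Hidden generation-0 cells (in order): (2,1), (4,4).
A hidden cell only influences target cells in its own 3x3 neighborhood. Try each of the 2^2 = 4 assignments, step the completed generation 0 forward once under B3/S23, and compare with the target:
  (2,1)=. (4,4)=. -> step gives (3,4)='.' but target has '*' -> reject
  (2,1)=. (4,4)=* -> step reproduces the target at every cell -> ACCEPT
  (2,1)=* (4,4)=. -> step gives (1,1)='*' but target has '.' -> reject
  (2,1)=* (4,4)=* -> step gives (1,1)='*' but target has '.' -> reject
Unique solution: (2,1)=dead, (4,4)=live.
Check: live-neighbor counts of every cell in the completed generation 0:
01122
12332
13454
23352
24331
21111
Applying B3/S23 to generation 0 with these counts gives:
.....
..***
.*...
.**.*
*.**.
.....
which matches the target exactly.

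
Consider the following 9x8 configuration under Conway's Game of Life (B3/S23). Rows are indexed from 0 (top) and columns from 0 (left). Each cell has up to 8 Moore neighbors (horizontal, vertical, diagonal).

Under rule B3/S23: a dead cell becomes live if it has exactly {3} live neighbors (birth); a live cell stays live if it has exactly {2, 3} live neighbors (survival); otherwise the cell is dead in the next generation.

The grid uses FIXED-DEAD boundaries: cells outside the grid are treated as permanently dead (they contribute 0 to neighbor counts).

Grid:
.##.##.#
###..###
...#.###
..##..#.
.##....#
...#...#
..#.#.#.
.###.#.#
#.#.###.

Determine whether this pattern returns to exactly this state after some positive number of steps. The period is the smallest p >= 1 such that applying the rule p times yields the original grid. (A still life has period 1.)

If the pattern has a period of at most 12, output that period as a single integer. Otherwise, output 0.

Answer: 0

Derivation:
Simulating and comparing each generation to the original:
Gen 0 (original, given above): 36 live cells
Gen 1: 29 live cells, differs from original
Gen 2: 25 live cells, differs from original
Gen 3: 22 live cells, differs from original
Gen 4: 27 live cells, differs from original
Gen 5: 25 live cells, differs from original
Gen 6: 15 live cells, differs from original
Gen 7: 6 live cells, differs from original
Gen 8: 3 live cells, differs from original
Gen 9: 4 live cells, differs from original
Gen 10: 4 live cells, differs from original
Gen 11: 4 live cells, differs from original
Gen 12: 4 live cells, differs from original
No period found within 12 steps.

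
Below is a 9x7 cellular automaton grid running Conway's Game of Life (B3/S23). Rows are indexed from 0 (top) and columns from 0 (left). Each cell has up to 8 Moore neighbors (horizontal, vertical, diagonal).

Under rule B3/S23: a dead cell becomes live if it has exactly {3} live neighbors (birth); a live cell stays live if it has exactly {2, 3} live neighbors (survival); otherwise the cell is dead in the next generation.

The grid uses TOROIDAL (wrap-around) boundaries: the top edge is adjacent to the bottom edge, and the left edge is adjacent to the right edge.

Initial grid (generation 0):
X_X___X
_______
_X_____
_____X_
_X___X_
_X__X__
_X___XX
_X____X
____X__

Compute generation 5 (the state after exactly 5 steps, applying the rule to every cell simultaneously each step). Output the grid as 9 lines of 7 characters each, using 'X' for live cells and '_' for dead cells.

Answer: _______
_______
_______
_____X_
__X___X
__X___X
___XX_X
____XXX
_____XX

Derivation:
Simulating step by step:
Generation 0 (given above): 15 live cells
Generation 1: 16 live cells
_______
XX_____
_______
_______
____XX_
_XX_X_X
_XX__XX
______X
_X___XX
Generation 2: 18 live cells
_X____X
_______
_______
_______
___XXX_
_XX_X_X
_XXX__X
_XX____
X____XX
Generation 3: 15 live cells
_____XX
_______
_______
____X__
__XXXX_
_X____X
_____X_
___X_X_
__X__XX
Generation 4: 15 live cells
_____XX
_______
_______
____XX_
__XXXX_
__XX__X
____XXX
_____X_
_______
Generation 5: 13 live cells
(generation 5 grid is the final answer)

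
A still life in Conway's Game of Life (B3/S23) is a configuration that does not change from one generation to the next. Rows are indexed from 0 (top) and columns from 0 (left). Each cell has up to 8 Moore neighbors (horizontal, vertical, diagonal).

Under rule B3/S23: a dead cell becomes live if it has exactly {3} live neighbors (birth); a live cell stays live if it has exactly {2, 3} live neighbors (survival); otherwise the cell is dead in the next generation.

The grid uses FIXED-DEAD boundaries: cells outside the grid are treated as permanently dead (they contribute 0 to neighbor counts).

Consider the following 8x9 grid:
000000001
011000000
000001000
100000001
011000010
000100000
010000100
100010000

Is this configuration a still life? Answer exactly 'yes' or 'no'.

Compute generation 1 and compare to generation 0 (given above):
Generation 1:
000000000
000000000
010000000
010000000
011000000
010000000
000000000
000000000
Cell (0,8) differs: gen0=1 vs gen1=0 -> NOT a still life.

Answer: no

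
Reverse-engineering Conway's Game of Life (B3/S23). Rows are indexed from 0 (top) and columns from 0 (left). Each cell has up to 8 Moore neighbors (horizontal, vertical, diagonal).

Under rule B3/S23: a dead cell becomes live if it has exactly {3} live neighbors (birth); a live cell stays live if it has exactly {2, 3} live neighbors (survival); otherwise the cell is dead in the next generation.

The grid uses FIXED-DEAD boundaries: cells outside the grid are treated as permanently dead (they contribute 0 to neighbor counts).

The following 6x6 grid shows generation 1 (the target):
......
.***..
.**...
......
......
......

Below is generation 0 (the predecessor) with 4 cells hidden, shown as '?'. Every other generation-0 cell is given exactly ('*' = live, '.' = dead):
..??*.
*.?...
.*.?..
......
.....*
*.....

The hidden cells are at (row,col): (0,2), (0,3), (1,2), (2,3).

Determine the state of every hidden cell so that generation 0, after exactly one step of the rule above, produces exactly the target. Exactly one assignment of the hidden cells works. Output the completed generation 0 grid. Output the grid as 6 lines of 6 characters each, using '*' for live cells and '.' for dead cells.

Answer: ....*.
*.*...
.*.*..
......
.....*
*.....

Derivation:
Hidden generation-0 cells (in order): (0,2), (0,3), (1,2), (2,3).
A hidden cell only influences target cells in its own 3x3 neighborhood. Try each of the 2^4 = 16 assignments, step the completed generation 0 forward once under B3/S23, and compare with the target:
  (0,2)=. (0,3)=. (1,2)=. (2,3)=. -> step gives (1,1)='.' but target has '*' -> reject
  (0,2)=. (0,3)=. (1,2)=. (2,3)=* -> step gives (1,1)='.' but target has '*' -> reject
  (0,2)=. (0,3)=. (1,2)=* (2,3)=. -> step gives (1,2)='.' but target has '*' -> reject
  (0,2)=. (0,3)=. (1,2)=* (2,3)=* -> step reproduces the target at every cell -> ACCEPT
  (0,2)=. (0,3)=* (1,2)=. (2,3)=. -> step gives (1,1)='.' but target has '*' -> reject
  (0,2)=. (0,3)=* (1,2)=. (2,3)=* -> step gives (1,1)='.' but target has '*' -> reject
  (0,2)=. (0,3)=* (1,2)=* (2,3)=. -> step gives (0,3)='*' but target has '.' -> reject
  (0,2)=. (0,3)=* (1,2)=* (2,3)=* -> step gives (0,3)='*' but target has '.' -> reject
  (0,2)=* (0,3)=. (1,2)=. (2,3)=. -> step gives (1,2)='.' but target has '*' -> reject
  (0,2)=* (0,3)=. (1,2)=. (2,3)=* -> step gives (2,1)='.' but target has '*' -> reject
  (0,2)=* (0,3)=. (1,2)=* (2,3)=. -> step gives (0,1)='*' but target has '.' -> reject
  (0,2)=* (0,3)=. (1,2)=* (2,3)=* -> step gives (0,1)='*' but target has '.' -> reject
  (0,2)=* (0,3)=* (1,2)=. (2,3)=. -> step gives (0,3)='*' but target has '.' -> reject
  (0,2)=* (0,3)=* (1,2)=. (2,3)=* -> step gives (0,3)='*' but target has '.' -> reject
  (0,2)=* (0,3)=* (1,2)=* (2,3)=. -> step gives (0,1)='*' but target has '.' -> reject
  (0,2)=* (0,3)=* (1,2)=* (2,3)=* -> step gives (0,1)='*' but target has '.' -> reject
Unique solution: (0,2)=dead, (0,3)=dead, (1,2)=live, (2,3)=live.
Check: live-neighbor counts of every cell in the completed generation 0:
121201
132321
223110
112121
110010
010011
Applying B3/S23 to generation 0 with these counts gives:
......
.***..
.**...
......
......
......
which matches the target exactly.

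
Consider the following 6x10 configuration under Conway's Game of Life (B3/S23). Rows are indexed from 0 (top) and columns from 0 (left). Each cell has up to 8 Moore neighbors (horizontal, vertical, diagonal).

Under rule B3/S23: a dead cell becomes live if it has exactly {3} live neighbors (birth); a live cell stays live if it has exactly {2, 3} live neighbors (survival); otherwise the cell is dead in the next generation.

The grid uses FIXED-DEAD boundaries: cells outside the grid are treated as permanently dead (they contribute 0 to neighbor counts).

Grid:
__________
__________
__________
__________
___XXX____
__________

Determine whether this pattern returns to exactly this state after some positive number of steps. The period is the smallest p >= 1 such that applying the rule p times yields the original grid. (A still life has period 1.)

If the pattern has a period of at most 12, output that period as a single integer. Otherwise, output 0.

Answer: 2

Derivation:
Simulating and comparing each generation to the original:
Gen 0 (original, given above): 3 live cells
Gen 1: 3 live cells, differs from original
Gen 2: 3 live cells, MATCHES original -> period = 2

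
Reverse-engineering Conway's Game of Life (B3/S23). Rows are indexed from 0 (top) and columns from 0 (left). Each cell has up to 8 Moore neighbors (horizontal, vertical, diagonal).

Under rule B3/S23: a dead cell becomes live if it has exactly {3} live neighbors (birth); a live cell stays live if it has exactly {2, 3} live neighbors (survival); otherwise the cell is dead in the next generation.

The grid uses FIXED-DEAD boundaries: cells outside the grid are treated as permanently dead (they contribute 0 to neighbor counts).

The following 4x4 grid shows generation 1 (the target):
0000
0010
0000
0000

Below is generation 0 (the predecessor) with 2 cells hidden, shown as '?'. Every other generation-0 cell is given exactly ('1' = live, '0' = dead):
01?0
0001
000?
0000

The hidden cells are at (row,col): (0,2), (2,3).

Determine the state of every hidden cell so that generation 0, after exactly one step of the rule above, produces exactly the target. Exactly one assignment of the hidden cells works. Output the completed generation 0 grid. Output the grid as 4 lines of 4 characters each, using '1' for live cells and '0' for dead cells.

Answer: 0100
0001
0001
0000

Derivation:
Hidden generation-0 cells (in order): (0,2), (2,3).
A hidden cell only influences target cells in its own 3x3 neighborhood. Try each of the 2^2 = 4 assignments, step the completed generation 0 forward once under B3/S23, and compare with the target:
  (0,2)=0 (2,3)=0 -> step gives (1,2)='0' but target has '1' -> reject
  (0,2)=0 (2,3)=1 -> step reproduces the target at every cell -> ACCEPT
  (0,2)=1 (2,3)=0 -> step gives (0,2)='1' but target has '0' -> reject
  (0,2)=1 (2,3)=1 -> step gives (0,2)='1' but target has '0' -> reject
Unique solution: (0,2)=dead, (2,3)=live.
Check: live-neighbor counts of every cell in the completed generation 0:
1021
1131
0021
0011
Applying B3/S23 to generation 0 with these counts gives:
0000
0010
0000
0000
which matches the target exactly.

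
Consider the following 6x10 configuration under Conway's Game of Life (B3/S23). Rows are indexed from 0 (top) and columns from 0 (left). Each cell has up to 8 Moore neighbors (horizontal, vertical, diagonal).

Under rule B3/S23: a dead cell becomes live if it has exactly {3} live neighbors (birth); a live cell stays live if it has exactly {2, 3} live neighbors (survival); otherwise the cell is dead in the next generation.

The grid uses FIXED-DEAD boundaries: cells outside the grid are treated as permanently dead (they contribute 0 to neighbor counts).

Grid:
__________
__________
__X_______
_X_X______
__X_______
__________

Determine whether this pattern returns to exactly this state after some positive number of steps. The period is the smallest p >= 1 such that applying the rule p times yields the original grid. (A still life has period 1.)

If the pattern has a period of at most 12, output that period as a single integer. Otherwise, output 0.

Simulating and comparing each generation to the original:
Gen 0 (original, given above): 4 live cells
Gen 1: 4 live cells, MATCHES original -> period = 1

Answer: 1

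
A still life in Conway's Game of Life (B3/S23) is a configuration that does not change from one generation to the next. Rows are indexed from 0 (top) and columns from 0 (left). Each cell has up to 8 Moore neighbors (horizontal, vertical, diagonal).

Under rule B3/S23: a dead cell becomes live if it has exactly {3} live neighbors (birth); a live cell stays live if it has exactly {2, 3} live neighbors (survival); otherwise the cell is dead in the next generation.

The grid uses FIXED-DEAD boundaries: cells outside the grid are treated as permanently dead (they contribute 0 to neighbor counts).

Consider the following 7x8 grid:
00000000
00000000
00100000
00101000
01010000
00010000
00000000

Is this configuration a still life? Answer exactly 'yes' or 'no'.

Compute generation 1 and compare to generation 0 (given above):
Generation 1:
00000000
00000000
00010000
01100000
00011000
00100000
00000000
Cell (2,2) differs: gen0=1 vs gen1=0 -> NOT a still life.

Answer: no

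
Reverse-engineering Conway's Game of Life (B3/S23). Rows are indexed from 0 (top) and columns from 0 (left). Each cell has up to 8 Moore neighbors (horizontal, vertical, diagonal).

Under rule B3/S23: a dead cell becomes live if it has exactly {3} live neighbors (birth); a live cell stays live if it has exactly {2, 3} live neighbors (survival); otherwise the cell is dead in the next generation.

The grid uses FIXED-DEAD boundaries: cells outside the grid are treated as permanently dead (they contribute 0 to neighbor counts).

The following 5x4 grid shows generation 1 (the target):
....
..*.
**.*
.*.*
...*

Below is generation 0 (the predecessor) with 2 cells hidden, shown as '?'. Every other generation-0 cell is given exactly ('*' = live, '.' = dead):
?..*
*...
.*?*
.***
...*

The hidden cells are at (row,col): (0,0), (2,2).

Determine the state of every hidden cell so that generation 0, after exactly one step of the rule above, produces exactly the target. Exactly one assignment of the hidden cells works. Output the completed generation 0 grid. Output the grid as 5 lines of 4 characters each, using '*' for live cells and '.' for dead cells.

Answer: ...*
*...
.*.*
.***
...*

Derivation:
Hidden generation-0 cells (in order): (0,0), (2,2).
A hidden cell only influences target cells in its own 3x3 neighborhood. Try each of the 2^2 = 4 assignments, step the completed generation 0 forward once under B3/S23, and compare with the target:
  (0,0)=. (2,2)=. -> step reproduces the target at every cell -> ACCEPT
  (0,0)=. (2,2)=* -> step gives (1,1)='*' but target has '.' -> reject
  (0,0)=* (2,2)=. -> step gives (1,0)='*' but target has '.' -> reject
  (0,0)=* (2,2)=* -> step gives (1,0)='*' but target has '.' -> reject
Unique solution: (0,0)=dead, (2,2)=dead.
Check: live-neighbor counts of every cell in the completed generation 0:
1110
1232
3352
2253
1242
Applying B3/S23 to generation 0 with these counts gives:
....
..*.
**.*
.*.*
...*
which matches the target exactly.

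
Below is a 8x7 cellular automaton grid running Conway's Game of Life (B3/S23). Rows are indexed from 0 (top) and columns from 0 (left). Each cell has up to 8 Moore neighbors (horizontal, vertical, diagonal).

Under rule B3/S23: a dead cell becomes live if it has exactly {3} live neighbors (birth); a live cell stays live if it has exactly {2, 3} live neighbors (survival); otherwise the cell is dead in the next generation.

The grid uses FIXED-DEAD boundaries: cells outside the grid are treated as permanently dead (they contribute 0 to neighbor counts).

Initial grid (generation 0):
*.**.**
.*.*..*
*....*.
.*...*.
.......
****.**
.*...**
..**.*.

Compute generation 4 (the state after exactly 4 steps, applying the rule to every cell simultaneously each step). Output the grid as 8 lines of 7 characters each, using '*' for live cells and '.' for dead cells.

Simulating step by step:
Generation 0 (given above): 24 live cells
Generation 1: 31 live cells
.******
**.*..*
***.***
.......
*...***
***.***
*......
..*.***
Generation 2: 25 live cells
**.****
.......
*.*****
*..*...
*..**.*
*..**.*
*.*....
.....*.
Generation 3: 20 live cells
....**.
*......
.*****.
*.....*
***....
*.*.*..
.*.***.
.......
Generation 4: 23 live cells
(generation 4 grid is the final answer)

Answer: .......
.**....
******.
*...**.
*.**...
*...**.
.*****.
....*..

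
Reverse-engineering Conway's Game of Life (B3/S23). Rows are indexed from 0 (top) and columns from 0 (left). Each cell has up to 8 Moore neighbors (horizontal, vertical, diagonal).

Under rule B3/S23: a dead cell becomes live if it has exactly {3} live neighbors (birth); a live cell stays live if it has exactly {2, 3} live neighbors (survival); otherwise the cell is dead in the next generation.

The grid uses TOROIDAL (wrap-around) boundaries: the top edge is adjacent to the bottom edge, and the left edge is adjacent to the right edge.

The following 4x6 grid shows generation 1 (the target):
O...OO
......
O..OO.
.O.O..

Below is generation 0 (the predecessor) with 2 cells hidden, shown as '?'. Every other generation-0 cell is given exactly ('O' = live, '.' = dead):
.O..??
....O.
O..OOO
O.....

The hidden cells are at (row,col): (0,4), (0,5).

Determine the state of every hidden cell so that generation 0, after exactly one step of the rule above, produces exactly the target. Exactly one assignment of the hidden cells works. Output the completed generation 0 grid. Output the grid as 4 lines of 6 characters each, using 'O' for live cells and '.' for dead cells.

Answer: .O..OO
....O.
O..OOO
O.....

Derivation:
Hidden generation-0 cells (in order): (0,4), (0,5).
A hidden cell only influences target cells in its own 3x3 neighborhood. Try each of the 2^2 = 4 assignments, step the completed generation 0 forward once under B3/S23, and compare with the target:
  (0,4)=. (0,5)=. -> step gives (0,0)='.' but target has 'O' -> reject
  (0,4)=. (0,5)=O -> step gives (0,4)='.' but target has 'O' -> reject
  (0,4)=O (0,5)=. -> step gives (0,0)='.' but target has 'O' -> reject
  (0,4)=O (0,5)=O -> step reproduces the target at every cell -> ACCEPT
Unique solution: (0,4)=live, (0,5)=live.
Check: live-neighbor counts of every cell in the completed generation 0:
311223
422456
221234
432356
Applying B3/S23 to generation 0 with these counts gives:
O...OO
......
O..OO.
.O.O..
which matches the target exactly.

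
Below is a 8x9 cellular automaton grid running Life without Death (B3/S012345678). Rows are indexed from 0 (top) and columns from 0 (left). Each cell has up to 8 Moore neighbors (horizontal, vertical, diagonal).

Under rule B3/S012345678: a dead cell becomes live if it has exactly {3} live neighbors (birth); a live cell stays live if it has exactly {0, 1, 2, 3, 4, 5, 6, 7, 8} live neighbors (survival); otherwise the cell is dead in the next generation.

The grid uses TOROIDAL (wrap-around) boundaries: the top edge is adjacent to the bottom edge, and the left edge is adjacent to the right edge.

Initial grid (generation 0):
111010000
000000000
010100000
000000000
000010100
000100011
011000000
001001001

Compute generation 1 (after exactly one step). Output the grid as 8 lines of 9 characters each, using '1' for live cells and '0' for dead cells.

Simulating step by step:
Generation 0 (given above): 16 live cells
Generation 1: 25 live cells
(generation 1 grid is the final answer)

Answer: 111110000
100100000
010100000
000000000
000010110
001100011
111100011
001001001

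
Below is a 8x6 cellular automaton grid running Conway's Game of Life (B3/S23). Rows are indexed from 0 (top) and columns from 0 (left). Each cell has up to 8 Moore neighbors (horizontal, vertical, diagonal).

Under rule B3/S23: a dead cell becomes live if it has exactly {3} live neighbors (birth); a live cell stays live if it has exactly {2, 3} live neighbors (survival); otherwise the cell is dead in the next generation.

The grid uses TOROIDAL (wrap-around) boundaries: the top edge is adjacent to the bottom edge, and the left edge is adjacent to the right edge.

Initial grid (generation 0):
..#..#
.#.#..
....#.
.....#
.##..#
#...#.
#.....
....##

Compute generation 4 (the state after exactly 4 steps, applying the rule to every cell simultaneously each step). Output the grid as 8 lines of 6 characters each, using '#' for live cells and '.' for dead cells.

Simulating step by step:
Generation 0 (given above): 14 live cells
Generation 1: 20 live cells
#.##.#
..###.
....#.
#...##
.#..##
#.....
#...#.
#...##
Generation 2: 14 live cells
#.#...
.##...
......
#..#..
.#..#.
##..#.
##..#.
......
Generation 3: 16 live cells
..#...
.##...
.##...
......
.####.
..###.
##....
#....#
Generation 4: 17 live cells
(generation 4 grid is the final answer)

Answer: #.#...
...#..
.##...
......
.#..#.
#...##
#####.
#....#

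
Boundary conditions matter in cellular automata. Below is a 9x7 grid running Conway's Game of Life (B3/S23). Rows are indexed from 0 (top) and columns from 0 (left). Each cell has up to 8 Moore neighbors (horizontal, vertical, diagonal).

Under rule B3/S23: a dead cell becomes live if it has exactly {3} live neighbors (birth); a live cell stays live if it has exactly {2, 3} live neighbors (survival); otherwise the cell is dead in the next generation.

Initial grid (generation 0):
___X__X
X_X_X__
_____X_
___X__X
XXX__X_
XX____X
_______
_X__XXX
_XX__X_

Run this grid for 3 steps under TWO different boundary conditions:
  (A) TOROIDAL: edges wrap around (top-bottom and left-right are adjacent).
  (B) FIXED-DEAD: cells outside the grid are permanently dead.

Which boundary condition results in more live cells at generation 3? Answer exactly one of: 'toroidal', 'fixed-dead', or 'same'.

Answer: fixed-dead

Derivation:
Under TOROIDAL boundary, generation 3:
_X_____
X_X____
X______
X_XX___
X______
_XX____
__XXXX_
____XX_
X____XX
Population = 19

Under FIXED-DEAD boundary, generation 3:
_______
_______
_XX____
_XXX___
X_X___X
X_X_X_X
_X_XX_X
_XX_X__
___X_X_
Population = 21

Comparison: toroidal=19, fixed-dead=21 -> fixed-dead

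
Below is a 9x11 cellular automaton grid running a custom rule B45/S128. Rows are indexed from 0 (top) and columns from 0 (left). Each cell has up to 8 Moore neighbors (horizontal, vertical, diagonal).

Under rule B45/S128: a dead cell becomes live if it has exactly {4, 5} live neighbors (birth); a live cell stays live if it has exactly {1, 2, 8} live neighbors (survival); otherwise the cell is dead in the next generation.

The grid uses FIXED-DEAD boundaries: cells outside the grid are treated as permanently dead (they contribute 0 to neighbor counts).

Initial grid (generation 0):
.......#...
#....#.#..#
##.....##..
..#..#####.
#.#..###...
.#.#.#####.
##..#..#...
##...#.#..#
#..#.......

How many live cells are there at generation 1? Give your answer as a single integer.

Answer: 25

Derivation:
Simulating step by step:
Generation 0 (given above): 38 live cells
Generation 1: 25 live cells
.......#...
#.....#.#..
#........#.
.##......#.
##..#.#..#.
#.###....#.
..#..#..#..
.....#.#...
#..........
Population at generation 1: 25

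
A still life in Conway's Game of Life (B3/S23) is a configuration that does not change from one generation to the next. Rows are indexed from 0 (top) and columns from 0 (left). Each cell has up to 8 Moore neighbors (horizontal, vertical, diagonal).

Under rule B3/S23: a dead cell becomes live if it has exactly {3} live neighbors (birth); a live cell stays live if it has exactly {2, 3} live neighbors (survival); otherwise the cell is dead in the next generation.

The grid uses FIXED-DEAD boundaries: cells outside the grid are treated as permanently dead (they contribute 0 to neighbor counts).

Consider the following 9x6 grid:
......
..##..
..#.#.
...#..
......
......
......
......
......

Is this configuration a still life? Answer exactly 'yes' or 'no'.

Answer: yes

Derivation:
Compute generation 1 and compare to generation 0 (given above):
Generation 1:
......
..##..
..#.#.
...#..
......
......
......
......
......
The grids are IDENTICAL -> still life.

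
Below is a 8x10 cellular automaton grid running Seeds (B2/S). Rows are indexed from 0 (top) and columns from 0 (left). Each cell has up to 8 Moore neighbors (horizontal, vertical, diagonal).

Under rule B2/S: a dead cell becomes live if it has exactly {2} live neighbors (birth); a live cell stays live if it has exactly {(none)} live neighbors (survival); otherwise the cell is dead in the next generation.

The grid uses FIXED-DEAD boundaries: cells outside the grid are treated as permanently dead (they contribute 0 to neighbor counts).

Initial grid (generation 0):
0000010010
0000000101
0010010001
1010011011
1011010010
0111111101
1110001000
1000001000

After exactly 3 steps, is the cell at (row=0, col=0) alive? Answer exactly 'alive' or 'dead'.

Answer: dead

Derivation:
Simulating step by step:
Generation 0 (given above): 32 live cells
Generation 1: 11 live cells
0000001101
0000110000
0001100000
0000000000
0000000000
0000000000
0000000010
0010010100
Generation 2: 10 live cells
0000100010
0000000110
0000000000
0001100000
0000000000
0000000000
0000001100
0000001010
Generation 3: 13 live cells
0000000001
0000000001
0001100110
0000000000
0001100000
0000001100
0000010010
0000010000

Cell (0,0) at generation 3: 0 -> dead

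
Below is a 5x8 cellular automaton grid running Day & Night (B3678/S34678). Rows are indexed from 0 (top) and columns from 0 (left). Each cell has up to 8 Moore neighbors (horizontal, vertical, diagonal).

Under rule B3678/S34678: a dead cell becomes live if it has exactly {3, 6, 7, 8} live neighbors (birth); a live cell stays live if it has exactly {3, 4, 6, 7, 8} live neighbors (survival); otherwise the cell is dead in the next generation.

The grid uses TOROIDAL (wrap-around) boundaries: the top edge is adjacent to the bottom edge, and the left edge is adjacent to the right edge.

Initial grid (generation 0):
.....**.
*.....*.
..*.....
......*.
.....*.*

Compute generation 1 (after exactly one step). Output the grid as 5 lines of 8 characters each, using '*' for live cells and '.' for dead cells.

Simulating step by step:
Generation 0 (given above): 8 live cells
Generation 1: 6 live cells
(generation 1 grid is the final answer)

Answer: .....**.
.....*.*
.......*
........
.....*..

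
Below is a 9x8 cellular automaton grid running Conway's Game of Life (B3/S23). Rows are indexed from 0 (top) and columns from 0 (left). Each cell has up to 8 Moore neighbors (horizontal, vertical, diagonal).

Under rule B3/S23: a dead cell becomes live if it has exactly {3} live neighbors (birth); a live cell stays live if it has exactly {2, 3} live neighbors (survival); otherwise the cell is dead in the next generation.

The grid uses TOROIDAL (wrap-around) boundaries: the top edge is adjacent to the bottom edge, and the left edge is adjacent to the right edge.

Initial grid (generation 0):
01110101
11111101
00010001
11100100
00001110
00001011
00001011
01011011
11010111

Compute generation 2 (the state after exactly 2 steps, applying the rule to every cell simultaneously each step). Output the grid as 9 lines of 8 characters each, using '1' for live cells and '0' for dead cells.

Answer: 00000000
00000000
01100101
00010101
00000101
00100100
00101000
00000000
00000000

Derivation:
Simulating step by step:
Generation 0 (given above): 38 live cells
Generation 1: 19 live cells
00000000
00000101
00000101
11110101
11011000
00011000
00001000
01010000
00000000
Generation 2: 13 live cells
(generation 2 grid is the final answer)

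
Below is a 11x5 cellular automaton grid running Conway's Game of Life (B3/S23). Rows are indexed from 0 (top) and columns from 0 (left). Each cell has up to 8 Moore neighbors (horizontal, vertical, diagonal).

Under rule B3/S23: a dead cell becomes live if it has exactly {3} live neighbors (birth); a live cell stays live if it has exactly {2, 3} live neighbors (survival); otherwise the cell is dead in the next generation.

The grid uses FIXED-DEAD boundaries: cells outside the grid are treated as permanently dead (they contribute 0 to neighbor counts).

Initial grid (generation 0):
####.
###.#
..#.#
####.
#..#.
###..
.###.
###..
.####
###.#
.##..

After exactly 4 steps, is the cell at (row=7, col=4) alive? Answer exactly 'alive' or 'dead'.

Answer: dead

Derivation:
Simulating step by step:
Generation 0 (given above): 35 live cells
Generation 1: 18 live cells
#..#.
#...#
....#
#...#
...#.
#....
...#.
#...#
....#
#...#
#.##.
Generation 2: 14 live cells
.....
...##
...##
...##
.....
.....
.....
...##
...##
.#..#
.#.#.
Generation 3: 10 live cells
.....
...##
..#..
...##
.....
.....
.....
...##
..#..
....#
..#..
Generation 4: 6 live cells
.....
...#.
..#..
...#.
.....
.....
.....
...#.
....#
...#.
.....

Cell (7,4) at generation 4: 0 -> dead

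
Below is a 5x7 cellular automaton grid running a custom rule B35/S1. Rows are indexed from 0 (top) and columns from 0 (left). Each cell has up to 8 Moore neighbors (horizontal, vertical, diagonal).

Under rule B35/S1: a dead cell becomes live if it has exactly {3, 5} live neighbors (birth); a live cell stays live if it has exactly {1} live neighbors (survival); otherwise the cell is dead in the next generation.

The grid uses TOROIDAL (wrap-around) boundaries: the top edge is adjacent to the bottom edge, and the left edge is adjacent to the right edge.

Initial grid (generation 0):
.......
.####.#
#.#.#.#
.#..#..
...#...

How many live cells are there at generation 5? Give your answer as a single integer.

Answer: 10

Derivation:
Simulating step by step:
Generation 0 (given above): 12 live cells
Generation 1: 7 live cells
....#..
.......
.#...#.
#.#..#.
...#...
Generation 2: 9 live cells
....#..
.......
.....##
##..###
....#..
Generation 3: 8 live cells
....#..
.....#.
....#..
.#.....
#..#.##
Generation 4: 9 live cells
.......
....#..
....#..
##..###
...##..
Generation 5: 10 live cells
...##..
....#..
#..#.##
.#.....
#.....#
Population at generation 5: 10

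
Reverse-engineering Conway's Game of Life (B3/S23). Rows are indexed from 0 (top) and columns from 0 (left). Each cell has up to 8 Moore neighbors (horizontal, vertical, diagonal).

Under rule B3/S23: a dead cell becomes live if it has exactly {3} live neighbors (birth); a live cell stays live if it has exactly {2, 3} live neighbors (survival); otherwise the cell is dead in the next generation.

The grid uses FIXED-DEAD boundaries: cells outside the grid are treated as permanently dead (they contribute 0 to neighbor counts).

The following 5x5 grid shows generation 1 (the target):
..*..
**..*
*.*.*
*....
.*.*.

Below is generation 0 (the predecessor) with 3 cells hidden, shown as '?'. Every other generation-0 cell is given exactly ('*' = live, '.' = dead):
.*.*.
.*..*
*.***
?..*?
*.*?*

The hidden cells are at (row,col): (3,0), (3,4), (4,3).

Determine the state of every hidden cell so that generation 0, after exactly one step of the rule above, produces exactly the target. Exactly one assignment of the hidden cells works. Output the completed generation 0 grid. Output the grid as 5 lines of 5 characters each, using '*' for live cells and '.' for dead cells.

Hidden generation-0 cells (in order): (3,0), (3,4), (4,3).
A hidden cell only influences target cells in its own 3x3 neighborhood. Try each of the 2^3 = 8 assignments, step the completed generation 0 forward once under B3/S23, and compare with the target:
  (3,0)=. (3,4)=. (4,3)=. -> step gives (2,0)='.' but target has '*' -> reject
  (3,0)=. (3,4)=. (4,3)=* -> step gives (2,0)='.' but target has '*' -> reject
  (3,0)=. (3,4)=* (4,3)=. -> step gives (2,0)='.' but target has '*' -> reject
  (3,0)=. (3,4)=* (4,3)=* -> step gives (2,0)='.' but target has '*' -> reject
  (3,0)=* (3,4)=. (4,3)=. -> step reproduces the target at every cell -> ACCEPT
  (3,0)=* (3,4)=. (4,3)=* -> step gives (4,2)='*' but target has '.' -> reject
  (3,0)=* (3,4)=* (4,3)=. -> step gives (2,4)='.' but target has '*' -> reject
  (3,0)=* (3,4)=* (4,3)=* -> step gives (2,4)='.' but target has '*' -> reject
Unique solution: (3,0)=live, (3,4)=dead, (4,3)=dead.
Check: live-neighbor counts of every cell in the completed generation 0:
21312
33553
24343
25454
13131
Applying B3/S23 to generation 0 with these counts gives:
..*..
**..*
*.*.*
*....
.*.*.
which matches the target exactly.

Answer: .*.*.
.*..*
*.***
*..*.
*.*.*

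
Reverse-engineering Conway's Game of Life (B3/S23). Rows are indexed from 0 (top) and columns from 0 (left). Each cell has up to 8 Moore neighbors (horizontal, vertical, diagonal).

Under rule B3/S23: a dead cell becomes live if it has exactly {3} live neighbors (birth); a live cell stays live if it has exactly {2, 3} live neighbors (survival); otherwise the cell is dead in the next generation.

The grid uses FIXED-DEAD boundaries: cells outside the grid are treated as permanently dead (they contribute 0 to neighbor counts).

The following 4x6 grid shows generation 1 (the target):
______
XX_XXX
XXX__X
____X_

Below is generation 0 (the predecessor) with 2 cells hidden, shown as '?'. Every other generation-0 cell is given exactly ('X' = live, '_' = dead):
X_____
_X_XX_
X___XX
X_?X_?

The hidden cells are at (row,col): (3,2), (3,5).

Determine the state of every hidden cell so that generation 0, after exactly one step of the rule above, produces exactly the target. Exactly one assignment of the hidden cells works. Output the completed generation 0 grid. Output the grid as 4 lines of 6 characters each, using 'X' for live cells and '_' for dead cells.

Hidden generation-0 cells (in order): (3,2), (3,5).
A hidden cell only influences target cells in its own 3x3 neighborhood. Try each of the 2^2 = 4 assignments, step the completed generation 0 forward once under B3/S23, and compare with the target:
  (3,2)=_ (3,5)=_ -> step reproduces the target at every cell -> ACCEPT
  (3,2)=_ (3,5)=X -> step gives (3,4)='_' but target has 'X' -> reject
  (3,2)=X (3,5)=_ -> step gives (2,1)='_' but target has 'X' -> reject
  (3,2)=X (3,5)=X -> step gives (2,1)='_' but target has 'X' -> reject
Unique solution: (3,2)=dead, (3,5)=dead.
Check: live-neighbor counts of every cell in the completed generation 0:
122221
322233
233442
121132
Applying B3/S23 to generation 0 with these counts gives:
______
XX_XXX
XXX__X
____X_
which matches the target exactly.

Answer: X_____
_X_XX_
X___XX
X__X__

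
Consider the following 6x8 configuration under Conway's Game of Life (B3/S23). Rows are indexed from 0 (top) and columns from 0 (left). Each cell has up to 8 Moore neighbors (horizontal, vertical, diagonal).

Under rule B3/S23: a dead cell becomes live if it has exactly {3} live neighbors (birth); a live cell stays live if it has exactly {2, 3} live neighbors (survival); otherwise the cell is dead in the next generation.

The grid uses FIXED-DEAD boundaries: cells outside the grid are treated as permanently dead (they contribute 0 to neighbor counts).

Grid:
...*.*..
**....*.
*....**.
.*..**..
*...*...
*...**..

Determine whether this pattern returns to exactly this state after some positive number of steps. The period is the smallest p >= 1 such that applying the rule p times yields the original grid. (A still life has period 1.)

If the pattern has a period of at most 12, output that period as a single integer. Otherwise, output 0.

Answer: 0

Derivation:
Simulating and comparing each generation to the original:
Gen 0 (original, given above): 16 live cells
Gen 1: 16 live cells, differs from original
Gen 2: 14 live cells, differs from original
Gen 3: 8 live cells, differs from original
Gen 4: 7 live cells, differs from original
Gen 5: 8 live cells, differs from original
Gen 6: 10 live cells, differs from original
Gen 7: 6 live cells, differs from original
Gen 8: 4 live cells, differs from original
Gen 9: 2 live cells, differs from original
Gen 10: 0 live cells, differs from original
Gen 11: 0 live cells, differs from original
Gen 12: 0 live cells, differs from original
No period found within 12 steps.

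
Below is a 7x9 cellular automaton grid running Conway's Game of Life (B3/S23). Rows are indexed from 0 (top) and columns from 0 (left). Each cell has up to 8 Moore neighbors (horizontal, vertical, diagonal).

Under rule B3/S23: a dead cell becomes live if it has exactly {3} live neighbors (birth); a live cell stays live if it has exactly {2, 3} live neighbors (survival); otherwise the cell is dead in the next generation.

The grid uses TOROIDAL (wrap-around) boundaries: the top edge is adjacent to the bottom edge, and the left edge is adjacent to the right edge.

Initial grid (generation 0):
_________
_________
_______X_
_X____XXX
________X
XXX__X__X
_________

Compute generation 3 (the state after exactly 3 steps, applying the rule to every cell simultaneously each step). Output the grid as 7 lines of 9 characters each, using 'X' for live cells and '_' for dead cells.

Simulating step by step:
Generation 0 (given above): 11 live cells
Generation 1: 13 live cells
_________
_________
______XXX
X_____X_X
__X___X__
XX______X
XX_______
Generation 2: 12 live cells
_________
_______X_
X_____X_X
X____XX_X
_________
__X_____X
_X______X
Generation 3: 14 live cells
(generation 3 grid is the final answer)

Answer: _________
_______XX
X____XX__
X____XX_X
X______XX
X________
X________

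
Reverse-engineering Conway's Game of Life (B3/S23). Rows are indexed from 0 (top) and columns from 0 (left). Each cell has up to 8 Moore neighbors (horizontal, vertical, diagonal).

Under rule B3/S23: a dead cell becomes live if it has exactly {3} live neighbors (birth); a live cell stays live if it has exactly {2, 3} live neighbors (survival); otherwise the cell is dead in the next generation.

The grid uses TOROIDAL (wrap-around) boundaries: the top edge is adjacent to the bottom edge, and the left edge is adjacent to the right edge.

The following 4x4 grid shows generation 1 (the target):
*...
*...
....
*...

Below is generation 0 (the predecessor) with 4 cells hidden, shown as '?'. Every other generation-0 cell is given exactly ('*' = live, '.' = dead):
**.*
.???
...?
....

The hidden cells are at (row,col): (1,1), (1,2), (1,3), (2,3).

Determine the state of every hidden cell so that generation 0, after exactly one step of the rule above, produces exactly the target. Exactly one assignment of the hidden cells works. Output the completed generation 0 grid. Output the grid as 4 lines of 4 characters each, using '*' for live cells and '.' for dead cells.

Answer: **.*
....
....
....

Derivation:
Hidden generation-0 cells (in order): (1,1), (1,2), (1,3), (2,3).
A hidden cell only influences target cells in its own 3x3 neighborhood. Try each of the 2^4 = 16 assignments, step the completed generation 0 forward once under B3/S23, and compare with the target:
  (1,1)=. (1,2)=. (1,3)=. (2,3)=. -> step reproduces the target at every cell -> ACCEPT
  (1,1)=. (1,2)=. (1,3)=. (2,3)=* -> step gives (1,0)='.' but target has '*' -> reject
  (1,1)=. (1,2)=. (1,3)=* (2,3)=. -> step gives (0,2)='*' but target has '.' -> reject
  (1,1)=. (1,2)=. (1,3)=* (2,3)=* -> step gives (0,2)='*' but target has '.' -> reject
  (1,1)=. (1,2)=* (1,3)=. (2,3)=. -> step gives (0,1)='*' but target has '.' -> reject
  (1,1)=. (1,2)=* (1,3)=. (2,3)=* -> step gives (0,1)='*' but target has '.' -> reject
  (1,1)=. (1,2)=* (1,3)=* (2,3)=. -> step gives (0,1)='*' but target has '.' -> reject
  (1,1)=. (1,2)=* (1,3)=* (2,3)=* -> step gives (0,1)='*' but target has '.' -> reject
  (1,1)=* (1,2)=. (1,3)=. (2,3)=. -> step gives (0,1)='*' but target has '.' -> reject
  (1,1)=* (1,2)=. (1,3)=. (2,3)=* -> step gives (0,1)='*' but target has '.' -> reject
  (1,1)=* (1,2)=. (1,3)=* (2,3)=. -> step gives (0,0)='.' but target has '*' -> reject
  (1,1)=* (1,2)=. (1,3)=* (2,3)=* -> step gives (0,0)='.' but target has '*' -> reject
  (1,1)=* (1,2)=* (1,3)=. (2,3)=. -> step gives (0,1)='*' but target has '.' -> reject
  (1,1)=* (1,2)=* (1,3)=. (2,3)=* -> step gives (0,1)='*' but target has '.' -> reject
  (1,1)=* (1,2)=* (1,3)=* (2,3)=. -> step gives (0,0)='.' but target has '*' -> reject
  (1,1)=* (1,2)=* (1,3)=* (2,3)=* -> step gives (0,0)='.' but target has '*' -> reject
Unique solution: (1,1)=dead, (1,2)=dead, (1,3)=dead, (2,3)=dead.
Check: live-neighbor counts of every cell in the completed generation 0:
2121
3222
0000
3222
Applying B3/S23 to generation 0 with these counts gives:
*...
*...
....
*...
which matches the target exactly.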